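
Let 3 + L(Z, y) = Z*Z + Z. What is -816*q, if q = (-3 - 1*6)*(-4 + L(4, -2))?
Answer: 95472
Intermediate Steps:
L(Z, y) = -3 + Z + Z² (L(Z, y) = -3 + (Z*Z + Z) = -3 + (Z² + Z) = -3 + (Z + Z²) = -3 + Z + Z²)
q = -117 (q = (-3 - 1*6)*(-4 + (-3 + 4 + 4²)) = (-3 - 6)*(-4 + (-3 + 4 + 16)) = -9*(-4 + 17) = -9*13 = -117)
-816*q = -816*(-117) = 95472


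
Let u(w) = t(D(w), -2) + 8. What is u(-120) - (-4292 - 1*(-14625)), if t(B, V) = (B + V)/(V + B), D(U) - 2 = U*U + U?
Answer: -10324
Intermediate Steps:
D(U) = 2 + U + U² (D(U) = 2 + (U*U + U) = 2 + (U² + U) = 2 + (U + U²) = 2 + U + U²)
t(B, V) = 1 (t(B, V) = (B + V)/(B + V) = 1)
u(w) = 9 (u(w) = 1 + 8 = 9)
u(-120) - (-4292 - 1*(-14625)) = 9 - (-4292 - 1*(-14625)) = 9 - (-4292 + 14625) = 9 - 1*10333 = 9 - 10333 = -10324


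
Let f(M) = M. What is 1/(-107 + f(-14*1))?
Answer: -1/121 ≈ -0.0082645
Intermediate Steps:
1/(-107 + f(-14*1)) = 1/(-107 - 14*1) = 1/(-107 - 14) = 1/(-121) = -1/121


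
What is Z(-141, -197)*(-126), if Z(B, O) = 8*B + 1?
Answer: 142002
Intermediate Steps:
Z(B, O) = 1 + 8*B
Z(-141, -197)*(-126) = (1 + 8*(-141))*(-126) = (1 - 1128)*(-126) = -1127*(-126) = 142002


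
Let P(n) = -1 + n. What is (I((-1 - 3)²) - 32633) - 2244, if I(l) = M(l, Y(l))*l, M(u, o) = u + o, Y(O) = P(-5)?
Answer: -34717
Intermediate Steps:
Y(O) = -6 (Y(O) = -1 - 5 = -6)
M(u, o) = o + u
I(l) = l*(-6 + l) (I(l) = (-6 + l)*l = l*(-6 + l))
(I((-1 - 3)²) - 32633) - 2244 = ((-1 - 3)²*(-6 + (-1 - 3)²) - 32633) - 2244 = ((-4)²*(-6 + (-4)²) - 32633) - 2244 = (16*(-6 + 16) - 32633) - 2244 = (16*10 - 32633) - 2244 = (160 - 32633) - 2244 = -32473 - 2244 = -34717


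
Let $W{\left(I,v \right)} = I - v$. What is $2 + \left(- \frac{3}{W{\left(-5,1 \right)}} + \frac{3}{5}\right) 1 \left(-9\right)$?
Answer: $- \frac{79}{10} \approx -7.9$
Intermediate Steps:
$2 + \left(- \frac{3}{W{\left(-5,1 \right)}} + \frac{3}{5}\right) 1 \left(-9\right) = 2 + \left(- \frac{3}{-5 - 1} + \frac{3}{5}\right) 1 \left(-9\right) = 2 + \left(- \frac{3}{-5 - 1} + 3 \cdot \frac{1}{5}\right) 1 \left(-9\right) = 2 + \left(- \frac{3}{-6} + \frac{3}{5}\right) 1 \left(-9\right) = 2 + \left(\left(-3\right) \left(- \frac{1}{6}\right) + \frac{3}{5}\right) 1 \left(-9\right) = 2 + \left(\frac{1}{2} + \frac{3}{5}\right) 1 \left(-9\right) = 2 + \frac{11}{10} \cdot 1 \left(-9\right) = 2 + \frac{11}{10} \left(-9\right) = 2 - \frac{99}{10} = - \frac{79}{10}$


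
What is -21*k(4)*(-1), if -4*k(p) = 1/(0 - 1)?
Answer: 21/4 ≈ 5.2500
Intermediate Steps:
k(p) = ¼ (k(p) = -1/(4*(0 - 1)) = -¼/(-1) = -¼*(-1) = ¼)
-21*k(4)*(-1) = -21*(-1)/4 = -21*(-¼) = 21/4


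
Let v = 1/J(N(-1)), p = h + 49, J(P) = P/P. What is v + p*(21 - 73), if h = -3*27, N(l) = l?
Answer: 1665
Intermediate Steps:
J(P) = 1
h = -81
p = -32 (p = -81 + 49 = -32)
v = 1 (v = 1/1 = 1)
v + p*(21 - 73) = 1 - 32*(21 - 73) = 1 - 32*(-52) = 1 + 1664 = 1665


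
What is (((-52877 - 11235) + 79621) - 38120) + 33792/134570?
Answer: -1521364239/67285 ≈ -22611.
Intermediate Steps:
(((-52877 - 11235) + 79621) - 38120) + 33792/134570 = ((-64112 + 79621) - 38120) + 33792*(1/134570) = (15509 - 38120) + 16896/67285 = -22611 + 16896/67285 = -1521364239/67285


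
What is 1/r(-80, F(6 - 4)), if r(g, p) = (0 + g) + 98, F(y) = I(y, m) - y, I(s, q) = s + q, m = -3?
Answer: 1/18 ≈ 0.055556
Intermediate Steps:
I(s, q) = q + s
F(y) = -3 (F(y) = (-3 + y) - y = -3)
r(g, p) = 98 + g (r(g, p) = g + 98 = 98 + g)
1/r(-80, F(6 - 4)) = 1/(98 - 80) = 1/18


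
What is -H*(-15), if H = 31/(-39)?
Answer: -155/13 ≈ -11.923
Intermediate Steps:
H = -31/39 (H = 31*(-1/39) = -31/39 ≈ -0.79487)
-H*(-15) = -1*(-31/39)*(-15) = (31/39)*(-15) = -155/13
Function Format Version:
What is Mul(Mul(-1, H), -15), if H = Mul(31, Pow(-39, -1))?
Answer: Rational(-155, 13) ≈ -11.923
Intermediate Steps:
H = Rational(-31, 39) (H = Mul(31, Rational(-1, 39)) = Rational(-31, 39) ≈ -0.79487)
Mul(Mul(-1, H), -15) = Mul(Mul(-1, Rational(-31, 39)), -15) = Mul(Rational(31, 39), -15) = Rational(-155, 13)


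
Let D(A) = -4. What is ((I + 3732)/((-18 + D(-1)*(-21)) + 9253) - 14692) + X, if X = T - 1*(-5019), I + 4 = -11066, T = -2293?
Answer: -111518492/9319 ≈ -11967.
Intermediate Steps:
I = -11070 (I = -4 - 11066 = -11070)
X = 2726 (X = -2293 - 1*(-5019) = -2293 + 5019 = 2726)
((I + 3732)/((-18 + D(-1)*(-21)) + 9253) - 14692) + X = ((-11070 + 3732)/((-18 - 4*(-21)) + 9253) - 14692) + 2726 = (-7338/((-18 + 84) + 9253) - 14692) + 2726 = (-7338/(66 + 9253) - 14692) + 2726 = (-7338/9319 - 14692) + 2726 = -136922086/9319 + 2726 = -111518492/9319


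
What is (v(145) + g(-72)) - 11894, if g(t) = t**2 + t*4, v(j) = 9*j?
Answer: -5693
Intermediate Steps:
g(t) = t**2 + 4*t
(v(145) + g(-72)) - 11894 = (9*145 - 72*(4 - 72)) - 11894 = (1305 - 72*(-68)) - 11894 = (1305 + 4896) - 11894 = 6201 - 11894 = -5693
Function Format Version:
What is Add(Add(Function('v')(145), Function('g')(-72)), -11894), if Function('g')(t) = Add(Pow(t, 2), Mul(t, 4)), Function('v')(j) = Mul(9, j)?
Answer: -5693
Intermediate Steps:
Function('g')(t) = Add(Pow(t, 2), Mul(4, t))
Add(Add(Function('v')(145), Function('g')(-72)), -11894) = Add(Add(Mul(9, 145), Mul(-72, Add(4, -72))), -11894) = Add(Add(1305, Mul(-72, -68)), -11894) = Add(Add(1305, 4896), -11894) = Add(6201, -11894) = -5693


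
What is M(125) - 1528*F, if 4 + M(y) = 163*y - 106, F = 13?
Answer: 401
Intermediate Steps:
M(y) = -110 + 163*y (M(y) = -4 + (163*y - 106) = -4 + (-106 + 163*y) = -110 + 163*y)
M(125) - 1528*F = (-110 + 163*125) - 1528*13 = (-110 + 20375) - 1*19864 = 20265 - 19864 = 401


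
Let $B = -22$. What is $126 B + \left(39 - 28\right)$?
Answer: $-2761$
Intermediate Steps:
$126 B + \left(39 - 28\right) = 126 \left(-22\right) + \left(39 - 28\right) = -2772 + \left(39 - 28\right) = -2772 + 11 = -2761$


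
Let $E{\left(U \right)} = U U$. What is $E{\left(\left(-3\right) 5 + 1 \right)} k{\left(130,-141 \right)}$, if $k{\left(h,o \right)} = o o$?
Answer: $3896676$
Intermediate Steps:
$k{\left(h,o \right)} = o^{2}$
$E{\left(U \right)} = U^{2}$
$E{\left(\left(-3\right) 5 + 1 \right)} k{\left(130,-141 \right)} = \left(\left(-3\right) 5 + 1\right)^{2} \left(-141\right)^{2} = \left(-15 + 1\right)^{2} \cdot 19881 = \left(-14\right)^{2} \cdot 19881 = 196 \cdot 19881 = 3896676$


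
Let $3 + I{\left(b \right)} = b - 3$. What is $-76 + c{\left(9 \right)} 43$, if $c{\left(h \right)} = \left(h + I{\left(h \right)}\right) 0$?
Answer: $-76$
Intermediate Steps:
$I{\left(b \right)} = -6 + b$ ($I{\left(b \right)} = -3 + \left(b - 3\right) = -3 + \left(-3 + b\right) = -6 + b$)
$c{\left(h \right)} = 0$ ($c{\left(h \right)} = \left(h + \left(-6 + h\right)\right) 0 = \left(-6 + 2 h\right) 0 = 0$)
$-76 + c{\left(9 \right)} 43 = -76 + 0 \cdot 43 = -76 + 0 = -76$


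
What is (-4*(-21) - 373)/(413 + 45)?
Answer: -289/458 ≈ -0.63100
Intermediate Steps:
(-4*(-21) - 373)/(413 + 45) = (84 - 373)/458 = -289*1/458 = -289/458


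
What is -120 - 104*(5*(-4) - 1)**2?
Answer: -45984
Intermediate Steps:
-120 - 104*(5*(-4) - 1)**2 = -120 - 104*(-20 - 1)**2 = -120 - 104*(-21)**2 = -120 - 104*441 = -120 - 45864 = -45984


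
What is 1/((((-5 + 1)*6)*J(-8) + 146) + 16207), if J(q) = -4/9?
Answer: 3/49091 ≈ 6.1111e-5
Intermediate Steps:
J(q) = -4/9 (J(q) = -4*⅑ = -4/9)
1/((((-5 + 1)*6)*J(-8) + 146) + 16207) = 1/((((-5 + 1)*6)*(-4/9) + 146) + 16207) = 1/((-4*6*(-4/9) + 146) + 16207) = 1/((-24*(-4/9) + 146) + 16207) = 1/((32/3 + 146) + 16207) = 1/(470/3 + 16207) = 1/(49091/3) = 3/49091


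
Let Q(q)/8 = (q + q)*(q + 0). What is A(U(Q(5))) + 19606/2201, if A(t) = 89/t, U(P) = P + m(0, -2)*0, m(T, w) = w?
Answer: 8038289/880400 ≈ 9.1303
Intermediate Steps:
Q(q) = 16*q**2 (Q(q) = 8*((q + q)*(q + 0)) = 8*((2*q)*q) = 8*(2*q**2) = 16*q**2)
U(P) = P (U(P) = P - 2*0 = P + 0 = P)
A(U(Q(5))) + 19606/2201 = 89/((16*5**2)) + 19606/2201 = 89/((16*25)) + 19606*(1/2201) = 89/400 + 19606/2201 = 8038289/880400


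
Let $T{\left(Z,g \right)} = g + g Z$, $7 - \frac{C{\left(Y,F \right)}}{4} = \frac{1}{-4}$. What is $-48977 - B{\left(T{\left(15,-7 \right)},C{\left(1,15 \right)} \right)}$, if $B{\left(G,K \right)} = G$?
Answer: $-48865$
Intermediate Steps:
$C{\left(Y,F \right)} = 29$ ($C{\left(Y,F \right)} = 28 - \frac{4}{-4} = 28 - -1 = 28 + 1 = 29$)
$T{\left(Z,g \right)} = g + Z g$
$-48977 - B{\left(T{\left(15,-7 \right)},C{\left(1,15 \right)} \right)} = -48977 - - 7 \left(1 + 15\right) = -48977 - \left(-7\right) 16 = -48977 - -112 = -48977 + 112 = -48865$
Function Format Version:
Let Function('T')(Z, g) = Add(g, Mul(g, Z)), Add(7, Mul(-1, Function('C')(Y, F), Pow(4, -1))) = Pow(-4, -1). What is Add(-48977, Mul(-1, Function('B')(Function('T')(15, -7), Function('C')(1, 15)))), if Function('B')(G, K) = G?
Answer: -48865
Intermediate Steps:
Function('C')(Y, F) = 29 (Function('C')(Y, F) = Add(28, Mul(-4, Pow(-4, -1))) = Add(28, Mul(-4, Rational(-1, 4))) = Add(28, 1) = 29)
Function('T')(Z, g) = Add(g, Mul(Z, g))
Add(-48977, Mul(-1, Function('B')(Function('T')(15, -7), Function('C')(1, 15)))) = Add(-48977, Mul(-1, Mul(-7, Add(1, 15)))) = Add(-48977, Mul(-1, Mul(-7, 16))) = Add(-48977, Mul(-1, -112)) = Add(-48977, 112) = -48865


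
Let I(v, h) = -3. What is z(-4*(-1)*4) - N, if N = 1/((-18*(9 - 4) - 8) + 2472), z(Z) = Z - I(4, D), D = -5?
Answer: 45105/2374 ≈ 19.000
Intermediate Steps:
z(Z) = 3 + Z (z(Z) = Z - 1*(-3) = Z + 3 = 3 + Z)
N = 1/2374 (N = 1/((-18*5 - 8) + 2472) = 1/((-90 - 8) + 2472) = 1/(-98 + 2472) = 1/2374 ≈ 0.00042123)
z(-4*(-1)*4) - N = (3 - 4*(-1)*4) - 1*1/2374 = (3 + 4*4) - 1/2374 = (3 + 16) - 1/2374 = 19 - 1/2374 = 45105/2374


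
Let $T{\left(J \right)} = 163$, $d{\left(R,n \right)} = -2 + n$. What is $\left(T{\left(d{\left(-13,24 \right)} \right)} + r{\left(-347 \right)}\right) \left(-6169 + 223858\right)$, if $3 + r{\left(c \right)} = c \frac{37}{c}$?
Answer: $42884733$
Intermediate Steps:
$r{\left(c \right)} = 34$ ($r{\left(c \right)} = -3 + c \frac{37}{c} = -3 + 37 = 34$)
$\left(T{\left(d{\left(-13,24 \right)} \right)} + r{\left(-347 \right)}\right) \left(-6169 + 223858\right) = \left(163 + 34\right) \left(-6169 + 223858\right) = 197 \cdot 217689 = 42884733$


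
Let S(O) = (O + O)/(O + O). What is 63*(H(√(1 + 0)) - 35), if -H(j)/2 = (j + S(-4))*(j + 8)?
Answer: -4473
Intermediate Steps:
S(O) = 1 (S(O) = (2*O)/((2*O)) = (2*O)*(1/(2*O)) = 1)
H(j) = -2*(1 + j)*(8 + j) (H(j) = -2*(j + 1)*(j + 8) = -2*(1 + j)*(8 + j))
63*(H(√(1 + 0)) - 35) = 63*((-16 - 18*√(1 + 0) - 2*(√(1 + 0))²) - 35) = 63*((-16 - 18*√1 - 2*(√1)²) - 35) = 63*((-16 - 18*1 - 2*1²) - 35) = 63*((-16 - 18 - 2*1) - 35) = 63*((-16 - 18 - 2) - 35) = 63*(-36 - 35) = 63*(-71) = -4473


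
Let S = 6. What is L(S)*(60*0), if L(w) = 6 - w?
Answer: 0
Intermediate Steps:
L(S)*(60*0) = (6 - 1*6)*(60*0) = (6 - 6)*0 = 0*0 = 0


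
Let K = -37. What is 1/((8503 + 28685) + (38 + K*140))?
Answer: 1/32046 ≈ 3.1205e-5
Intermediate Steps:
1/((8503 + 28685) + (38 + K*140)) = 1/((8503 + 28685) + (38 - 37*140)) = 1/(37188 + (38 - 5180)) = 1/(37188 - 5142) = 1/32046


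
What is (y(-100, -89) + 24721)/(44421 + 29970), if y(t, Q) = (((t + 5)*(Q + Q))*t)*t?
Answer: 56374907/24797 ≈ 2273.5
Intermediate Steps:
y(t, Q) = 2*Q*t**2*(5 + t) (y(t, Q) = (((5 + t)*(2*Q))*t)*t = ((2*Q*(5 + t))*t)*t = (2*Q*t*(5 + t))*t = 2*Q*t**2*(5 + t))
(y(-100, -89) + 24721)/(44421 + 29970) = (2*(-89)*(-100)**2*(5 - 100) + 24721)/(44421 + 29970) = (2*(-89)*10000*(-95) + 24721)/74391 = (169100000 + 24721)*(1/74391) = 169124721*(1/74391) = 56374907/24797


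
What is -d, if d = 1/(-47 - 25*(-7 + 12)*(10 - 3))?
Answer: 1/922 ≈ 0.0010846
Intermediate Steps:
d = -1/922 (d = 1/(-47 - 125*7) = 1/(-47 - 25*35) = 1/(-47 - 875) = 1/(-922) = -1/922 ≈ -0.0010846)
-d = -1*(-1/922) = 1/922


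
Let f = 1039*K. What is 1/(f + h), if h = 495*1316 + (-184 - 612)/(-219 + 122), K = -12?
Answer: 97/61979140 ≈ 1.5650e-6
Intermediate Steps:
f = -12468 (f = 1039*(-12) = -12468)
h = 63188536/97 (h = 651420 - 796/(-97) = 651420 - 796*(-1/97) = 651420 + 796/97 = 63188536/97 ≈ 6.5143e+5)
1/(f + h) = 1/(-12468 + 63188536/97) = 1/(61979140/97) = 97/61979140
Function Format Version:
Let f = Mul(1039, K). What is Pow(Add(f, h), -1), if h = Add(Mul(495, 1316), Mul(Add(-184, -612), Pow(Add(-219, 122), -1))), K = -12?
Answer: Rational(97, 61979140) ≈ 1.5650e-6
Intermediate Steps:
f = -12468 (f = Mul(1039, -12) = -12468)
h = Rational(63188536, 97) (h = Add(651420, Mul(-796, Pow(-97, -1))) = Add(651420, Mul(-796, Rational(-1, 97))) = Add(651420, Rational(796, 97)) = Rational(63188536, 97) ≈ 6.5143e+5)
Pow(Add(f, h), -1) = Pow(Add(-12468, Rational(63188536, 97)), -1) = Pow(Rational(61979140, 97), -1) = Rational(97, 61979140)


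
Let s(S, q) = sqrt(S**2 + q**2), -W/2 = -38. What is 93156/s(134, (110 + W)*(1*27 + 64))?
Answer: 23289*sqrt(71626858)/35813429 ≈ 5.5035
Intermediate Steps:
W = 76 (W = -2*(-38) = 76)
93156/s(134, (110 + W)*(1*27 + 64)) = 93156/(sqrt(134**2 + ((110 + 76)*(1*27 + 64))**2)) = 93156/(sqrt(17956 + (186*(27 + 64))**2)) = 93156/(sqrt(17956 + (186*91)**2)) = 93156/(sqrt(17956 + 16926**2)) = 93156/(sqrt(17956 + 286489476)) = 93156/(sqrt(286507432)) = 93156/((2*sqrt(71626858))) = 93156*(sqrt(71626858)/143253716) = 23289*sqrt(71626858)/35813429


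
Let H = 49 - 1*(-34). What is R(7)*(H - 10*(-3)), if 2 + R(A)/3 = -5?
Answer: -2373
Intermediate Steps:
H = 83 (H = 49 + 34 = 83)
R(A) = -21 (R(A) = -6 + 3*(-5) = -6 - 15 = -21)
R(7)*(H - 10*(-3)) = -21*(83 - 10*(-3)) = -21*(83 + 30) = -21*113 = -2373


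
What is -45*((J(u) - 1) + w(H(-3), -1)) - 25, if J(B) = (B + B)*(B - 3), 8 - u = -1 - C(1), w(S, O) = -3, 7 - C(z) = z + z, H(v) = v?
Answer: -13705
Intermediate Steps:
C(z) = 7 - 2*z (C(z) = 7 - (z + z) = 7 - 2*z)
u = 14 (u = 8 - (-1 - (7 - 2*1)) = 8 - (-1 - (7 - 2)) = 8 - (-1 - 1*5) = 8 - (-1 - 5) = 8 - 1*(-6) = 8 + 6 = 14)
J(B) = 2*B*(-3 + B) (J(B) = (2*B)*(-3 + B) = 2*B*(-3 + B))
-45*((J(u) - 1) + w(H(-3), -1)) - 25 = -45*((2*14*(-3 + 14) - 1) - 3) - 25 = -45*((2*14*11 - 1) - 3) - 25 = -45*((308 - 1) - 3) - 25 = -45*(307 - 3) - 25 = -45*304 - 25 = -13680 - 25 = -13705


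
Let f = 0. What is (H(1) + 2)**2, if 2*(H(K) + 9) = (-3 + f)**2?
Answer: 25/4 ≈ 6.2500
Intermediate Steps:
H(K) = -9/2 (H(K) = -9 + (-3 + 0)**2/2 = -9 + (1/2)*(-3)**2 = -9 + (1/2)*9 = -9 + 9/2 = -9/2)
(H(1) + 2)**2 = (-9/2 + 2)**2 = (-5/2)**2 = 25/4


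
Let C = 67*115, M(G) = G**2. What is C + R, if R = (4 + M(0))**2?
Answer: 7721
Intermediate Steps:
R = 16 (R = (4 + 0**2)**2 = (4 + 0)**2 = 4**2 = 16)
C = 7705
C + R = 7705 + 16 = 7721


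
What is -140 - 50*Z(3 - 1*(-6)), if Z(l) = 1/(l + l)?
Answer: -1285/9 ≈ -142.78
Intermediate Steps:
Z(l) = 1/(2*l)
-140 - 50*Z(3 - 1*(-6)) = -140 - 25/(3 - 1*(-6)) = -140 - 25/(3 + 6) = -140 - 25/9 = -1285/9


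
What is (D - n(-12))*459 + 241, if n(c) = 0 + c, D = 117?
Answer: 59452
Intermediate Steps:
n(c) = c
(D - n(-12))*459 + 241 = (117 - 1*(-12))*459 + 241 = (117 + 12)*459 + 241 = 129*459 + 241 = 59211 + 241 = 59452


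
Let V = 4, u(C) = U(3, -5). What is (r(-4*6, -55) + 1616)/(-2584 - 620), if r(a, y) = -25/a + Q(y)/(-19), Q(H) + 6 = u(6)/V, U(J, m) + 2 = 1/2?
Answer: -184381/365256 ≈ -0.50480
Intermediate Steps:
U(J, m) = -3/2 (U(J, m) = -2 + 1/2 = -2 + ½ = -3/2)
u(C) = -3/2
Q(H) = -51/8 (Q(H) = -6 - 3/2/4 = -6 - 3/2*¼ = -6 - 3/8 = -51/8)
r(a, y) = 51/152 - 25/a (r(a, y) = -25/a - 51/8/(-19) = -25/a - 51/8*(-1/19) = -25/a + 51/152 = 51/152 - 25/a)
(r(-4*6, -55) + 1616)/(-2584 - 620) = ((51/152 - 25/((-4*6))) + 1616)/(-2584 - 620) = ((51/152 - 25/(-24)) + 1616)/(-3204) = ((51/152 - 25*(-1/24)) + 1616)*(-1/3204) = ((51/152 + 25/24) + 1616)*(-1/3204) = (157/114 + 1616)*(-1/3204) = (184381/114)*(-1/3204) = -184381/365256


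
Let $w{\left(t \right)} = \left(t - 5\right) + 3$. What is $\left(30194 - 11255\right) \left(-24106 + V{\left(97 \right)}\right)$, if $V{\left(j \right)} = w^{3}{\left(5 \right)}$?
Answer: $-456032181$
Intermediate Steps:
$w{\left(t \right)} = -2 + t$ ($w{\left(t \right)} = \left(-5 + t\right) + 3 = -2 + t$)
$V{\left(j \right)} = 27$ ($V{\left(j \right)} = \left(-2 + 5\right)^{3} = 3^{3} = 27$)
$\left(30194 - 11255\right) \left(-24106 + V{\left(97 \right)}\right) = \left(30194 - 11255\right) \left(-24106 + 27\right) = 18939 \left(-24079\right) = -456032181$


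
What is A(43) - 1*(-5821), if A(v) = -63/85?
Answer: 494722/85 ≈ 5820.3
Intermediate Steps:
A(v) = -63/85 (A(v) = -63*1/85 = -63/85)
A(43) - 1*(-5821) = -63/85 - 1*(-5821) = -63/85 + 5821 = 494722/85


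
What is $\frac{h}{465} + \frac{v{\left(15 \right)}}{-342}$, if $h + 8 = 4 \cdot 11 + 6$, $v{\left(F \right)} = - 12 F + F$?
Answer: $\frac{10121}{17670} \approx 0.57278$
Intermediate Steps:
$v{\left(F \right)} = - 11 F$
$h = 42$ ($h = -8 + \left(4 \cdot 11 + 6\right) = -8 + \left(44 + 6\right) = -8 + 50 = 42$)
$\frac{h}{465} + \frac{v{\left(15 \right)}}{-342} = \frac{42}{465} + \frac{\left(-11\right) 15}{-342} = 42 \cdot \frac{1}{465} - - \frac{55}{114} = \frac{14}{155} + \frac{55}{114} = \frac{10121}{17670}$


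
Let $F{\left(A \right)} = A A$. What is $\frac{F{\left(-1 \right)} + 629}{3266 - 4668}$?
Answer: $- \frac{315}{701} \approx -0.44936$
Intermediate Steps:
$F{\left(A \right)} = A^{2}$
$\frac{F{\left(-1 \right)} + 629}{3266 - 4668} = \frac{\left(-1\right)^{2} + 629}{3266 - 4668} = \frac{1 + 629}{-1402} = 630 \left(- \frac{1}{1402}\right) = - \frac{315}{701}$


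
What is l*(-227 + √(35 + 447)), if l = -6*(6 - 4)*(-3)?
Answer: -8172 + 36*√482 ≈ -7381.6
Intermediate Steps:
l = 36 (l = -6*2*(-3) = -12*(-3) = 36)
l*(-227 + √(35 + 447)) = 36*(-227 + √(35 + 447)) = 36*(-227 + √482) = -8172 + 36*√482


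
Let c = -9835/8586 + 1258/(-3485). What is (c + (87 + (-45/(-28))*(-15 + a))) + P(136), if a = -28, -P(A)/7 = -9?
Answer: 1956225679/24641820 ≈ 79.386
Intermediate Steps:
P(A) = 63 (P(A) = -7*(-9) = 63)
c = -2651539/1760130 (c = -9835*1/8586 + 1258*(-1/3485) = -9835/8586 - 74/205 = -2651539/1760130 ≈ -1.5064)
(c + (87 + (-45/(-28))*(-15 + a))) + P(136) = (-2651539/1760130 + (87 + (-45/(-28))*(-15 - 28))) + 63 = (-2651539/1760130 + (87 - 45*(-1/28)*(-43))) + 63 = (-2651539/1760130 + (87 + (45/28)*(-43))) + 63 = (-2651539/1760130 + (87 - 1935/28)) + 63 = (-2651539/1760130 + 501/28) + 63 = 403791019/24641820 + 63 = 1956225679/24641820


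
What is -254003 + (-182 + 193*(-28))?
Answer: -259589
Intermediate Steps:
-254003 + (-182 + 193*(-28)) = -254003 + (-182 - 5404) = -254003 - 5586 = -259589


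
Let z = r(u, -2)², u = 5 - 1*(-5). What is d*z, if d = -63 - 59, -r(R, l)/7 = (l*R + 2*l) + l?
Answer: -4041128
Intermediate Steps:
u = 10 (u = 5 + 5 = 10)
r(R, l) = -21*l - 7*R*l (r(R, l) = -7*((l*R + 2*l) + l) = -7*((R*l + 2*l) + l) = -7*((2*l + R*l) + l) = -7*(3*l + R*l) = -21*l - 7*R*l)
d = -122
z = 33124 (z = (-7*(-2)*(3 + 10))² = (-7*(-2)*13)² = 182² = 33124)
d*z = -122*33124 = -4041128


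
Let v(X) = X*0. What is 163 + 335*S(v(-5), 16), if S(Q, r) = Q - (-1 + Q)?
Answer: 498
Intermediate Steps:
v(X) = 0
S(Q, r) = 1 (S(Q, r) = Q + (1 - Q) = 1)
163 + 335*S(v(-5), 16) = 163 + 335*1 = 163 + 335 = 498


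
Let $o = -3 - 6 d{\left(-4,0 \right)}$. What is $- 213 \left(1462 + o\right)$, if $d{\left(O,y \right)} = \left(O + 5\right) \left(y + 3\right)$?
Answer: $-306933$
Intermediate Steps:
$d{\left(O,y \right)} = \left(3 + y\right) \left(5 + O\right)$ ($d{\left(O,y \right)} = \left(5 + O\right) \left(3 + y\right) = \left(3 + y\right) \left(5 + O\right)$)
$o = -21$ ($o = -3 - 6 \left(15 + 3 \left(-4\right) + 5 \cdot 0 - 0\right) = -3 - 6 \left(15 - 12 + 0 + 0\right) = -3 - 18 = -21$)
$- 213 \left(1462 + o\right) = - 213 \left(1462 - 21\right) = \left(-213\right) 1441 = -306933$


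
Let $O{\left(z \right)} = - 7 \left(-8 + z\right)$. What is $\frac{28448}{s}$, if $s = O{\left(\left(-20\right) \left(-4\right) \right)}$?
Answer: $- \frac{508}{9} \approx -56.444$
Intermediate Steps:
$O{\left(z \right)} = 56 - 7 z$
$s = -504$ ($s = 56 - 7 \left(\left(-20\right) \left(-4\right)\right) = 56 - 560 = -504$)
$\frac{28448}{s} = \frac{28448}{-504} = 28448 \left(- \frac{1}{504}\right) = - \frac{508}{9}$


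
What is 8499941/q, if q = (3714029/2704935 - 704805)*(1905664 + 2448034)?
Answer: -1210094100465/436847307305741732 ≈ -2.7701e-6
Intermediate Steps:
q = -436847307305741732/142365 (q = (3714029*(1/2704935) - 704805)*4353698 = (3714029/2704935 - 704805)*4353698 = -1906447998646/2704935*4353698 = -436847307305741732/142365 ≈ -3.0685e+12)
8499941/q = 8499941/(-436847307305741732/142365) = 8499941*(-142365/436847307305741732) = -1210094100465/436847307305741732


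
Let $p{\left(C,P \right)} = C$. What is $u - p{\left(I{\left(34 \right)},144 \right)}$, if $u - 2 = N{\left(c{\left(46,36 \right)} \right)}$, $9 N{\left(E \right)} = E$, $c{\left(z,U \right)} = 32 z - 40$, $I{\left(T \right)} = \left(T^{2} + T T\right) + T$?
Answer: $- \frac{19664}{9} \approx -2184.9$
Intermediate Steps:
$I{\left(T \right)} = T + 2 T^{2}$ ($I{\left(T \right)} = \left(T^{2} + T^{2}\right) + T = 2 T^{2} + T = T + 2 T^{2}$)
$c{\left(z,U \right)} = -40 + 32 z$
$N{\left(E \right)} = \frac{E}{9}$
$u = \frac{1450}{9}$ ($u = 2 + \frac{-40 + 32 \cdot 46}{9} = 2 + \frac{-40 + 1472}{9} = 2 + \frac{1}{9} \cdot 1432 = 2 + \frac{1432}{9} = \frac{1450}{9} \approx 161.11$)
$u - p{\left(I{\left(34 \right)},144 \right)} = \frac{1450}{9} - 34 \left(1 + 2 \cdot 34\right) = \frac{1450}{9} - 34 \left(1 + 68\right) = \frac{1450}{9} - 34 \cdot 69 = \frac{1450}{9} - 2346 = - \frac{19664}{9}$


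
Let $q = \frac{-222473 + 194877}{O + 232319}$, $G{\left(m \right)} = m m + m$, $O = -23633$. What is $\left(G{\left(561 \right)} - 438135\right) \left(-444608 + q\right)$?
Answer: $\frac{1899788404451242}{34781} \approx 5.4621 \cdot 10^{10}$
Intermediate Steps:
$G{\left(m \right)} = m + m^{2}$ ($G{\left(m \right)} = m^{2} + m = m + m^{2}$)
$q = - \frac{13798}{104343}$ ($q = \frac{-222473 + 194877}{-23633 + 232319} = - \frac{27596}{208686} = \left(-27596\right) \frac{1}{208686} = - \frac{13798}{104343} \approx -0.13224$)
$\left(G{\left(561 \right)} - 438135\right) \left(-444608 + q\right) = \left(561 \left(1 + 561\right) - 438135\right) \left(-444608 - \frac{13798}{104343}\right) = \left(561 \cdot 562 - 438135\right) \left(- \frac{46391746342}{104343}\right) = \left(315282 - 438135\right) \left(- \frac{46391746342}{104343}\right) = \left(-122853\right) \left(- \frac{46391746342}{104343}\right) = \frac{1899788404451242}{34781}$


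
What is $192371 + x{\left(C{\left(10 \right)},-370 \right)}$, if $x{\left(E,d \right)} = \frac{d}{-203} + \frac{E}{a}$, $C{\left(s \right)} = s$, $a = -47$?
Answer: $\frac{1835427071}{9541} \approx 1.9237 \cdot 10^{5}$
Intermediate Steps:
$x{\left(E,d \right)} = - \frac{E}{47} - \frac{d}{203}$ ($x{\left(E,d \right)} = \frac{d}{-203} + \frac{E}{-47} = d \left(- \frac{1}{203}\right) + E \left(- \frac{1}{47}\right) = - \frac{d}{203} - \frac{E}{47} = - \frac{E}{47} - \frac{d}{203}$)
$192371 + x{\left(C{\left(10 \right)},-370 \right)} = 192371 - - \frac{15360}{9541} = 192371 + \left(- \frac{10}{47} + \frac{370}{203}\right) = 192371 + \frac{15360}{9541} = \frac{1835427071}{9541}$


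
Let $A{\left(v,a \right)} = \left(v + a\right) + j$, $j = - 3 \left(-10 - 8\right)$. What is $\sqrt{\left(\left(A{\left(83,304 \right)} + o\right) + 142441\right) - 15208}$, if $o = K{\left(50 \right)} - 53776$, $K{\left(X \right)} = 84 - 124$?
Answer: $\sqrt{73858} \approx 271.77$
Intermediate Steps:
$j = 54$ ($j = \left(-3\right) \left(-18\right) = 54$)
$A{\left(v,a \right)} = 54 + a + v$ ($A{\left(v,a \right)} = \left(v + a\right) + 54 = \left(a + v\right) + 54 = 54 + a + v$)
$K{\left(X \right)} = -40$ ($K{\left(X \right)} = 84 - 124 = -40$)
$o = -53816$ ($o = -40 - 53776 = -53816$)
$\sqrt{\left(\left(A{\left(83,304 \right)} + o\right) + 142441\right) - 15208} = \sqrt{\left(\left(\left(54 + 304 + 83\right) - 53816\right) + 142441\right) - 15208} = \sqrt{\left(\left(441 - 53816\right) + 142441\right) - 15208} = \sqrt{\left(-53375 + 142441\right) - 15208} = \sqrt{89066 - 15208} = \sqrt{73858}$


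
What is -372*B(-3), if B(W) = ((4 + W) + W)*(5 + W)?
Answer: 1488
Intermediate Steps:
B(W) = (4 + 2*W)*(5 + W)
-372*B(-3) = -372*(20 + 2*(-3)² + 14*(-3)) = -372*(20 + 2*9 - 42) = -372*(20 + 18 - 42) = -372*(-4) = 1488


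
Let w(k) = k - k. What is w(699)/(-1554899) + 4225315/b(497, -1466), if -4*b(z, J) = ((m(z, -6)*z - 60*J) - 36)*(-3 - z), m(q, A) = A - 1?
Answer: 845063/2111125 ≈ 0.40029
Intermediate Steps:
m(q, A) = -1 + A
w(k) = 0
b(z, J) = -(-3 - z)*(-36 - 60*J - 7*z)/4 (b(z, J) = -(((-1 - 6)*z - 60*J) - 36)*(-3 - z)/4 = -((-7*z - 60*J) - 36)*(-3 - z)/4 = -((-60*J - 7*z) - 36)*(-3 - z)/4 = -(-36 - 60*J - 7*z)*(-3 - z)/4 = -(-3 - z)*(-36 - 60*J - 7*z)/4)
w(699)/(-1554899) + 4225315/b(497, -1466) = 0/(-1554899) + 4225315/(-27 - 45*(-1466) - 57/4*497 - 7/4*497**2 - 15*(-1466)*497) = 0*(-1/1554899) + 4225315/(-27 + 65970 - 28329/4 - 7/4*247009 + 10929030) = 0 + 4225315/(-27 + 65970 - 28329/4 - 1729063/4 + 10929030) = 0 + 4225315/10555625 = 0 + 4225315*(1/10555625) = 0 + 845063/2111125 = 845063/2111125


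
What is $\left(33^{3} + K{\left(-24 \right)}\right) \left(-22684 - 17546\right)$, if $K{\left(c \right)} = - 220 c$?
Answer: $-1658159910$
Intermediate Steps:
$\left(33^{3} + K{\left(-24 \right)}\right) \left(-22684 - 17546\right) = \left(33^{3} - -5280\right) \left(-22684 - 17546\right) = \left(35937 + 5280\right) \left(-40230\right) = 41217 \left(-40230\right) = -1658159910$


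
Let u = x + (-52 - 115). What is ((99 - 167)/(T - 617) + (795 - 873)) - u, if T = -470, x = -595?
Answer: 743576/1087 ≈ 684.06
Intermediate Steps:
u = -762 (u = -595 + (-52 - 115) = -595 - 167 = -762)
((99 - 167)/(T - 617) + (795 - 873)) - u = ((99 - 167)/(-470 - 617) + (795 - 873)) - 1*(-762) = (-68/(-1087) - 78) + 762 = (-68*(-1/1087) - 78) + 762 = (68/1087 - 78) + 762 = -84718/1087 + 762 = 743576/1087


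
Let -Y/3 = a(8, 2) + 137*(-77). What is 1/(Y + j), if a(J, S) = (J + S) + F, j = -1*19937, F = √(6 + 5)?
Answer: 11680/136422301 + 3*√11/136422301 ≈ 8.5689e-5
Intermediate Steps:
F = √11 ≈ 3.3166
j = -19937
a(J, S) = J + S + √11 (a(J, S) = (J + S) + √11 = J + S + √11)
Y = 31617 - 3*√11 (Y = -3*((8 + 2 + √11) + 137*(-77)) = -3*((10 + √11) - 10549) = -3*(-10539 + √11) = 31617 - 3*√11 ≈ 31607.)
1/(Y + j) = 1/((31617 - 3*√11) - 19937) = 1/(11680 - 3*√11)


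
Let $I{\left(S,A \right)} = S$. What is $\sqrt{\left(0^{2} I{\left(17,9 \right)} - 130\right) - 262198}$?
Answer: $22 i \sqrt{542} \approx 512.18 i$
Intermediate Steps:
$\sqrt{\left(0^{2} I{\left(17,9 \right)} - 130\right) - 262198} = \sqrt{\left(0^{2} \cdot 17 - 130\right) - 262198} = \sqrt{\left(0 \cdot 17 - 130\right) - 262198} = \sqrt{\left(0 - 130\right) - 262198} = \sqrt{-130 - 262198} = \sqrt{-262328} = 22 i \sqrt{542}$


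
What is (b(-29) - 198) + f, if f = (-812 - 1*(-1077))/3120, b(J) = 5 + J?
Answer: -138475/624 ≈ -221.92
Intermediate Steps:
f = 53/624 (f = (-812 + 1077)*(1/3120) = 265*(1/3120) = 53/624 ≈ 0.084936)
(b(-29) - 198) + f = ((5 - 29) - 198) + 53/624 = (-24 - 198) + 53/624 = -222 + 53/624 = -138475/624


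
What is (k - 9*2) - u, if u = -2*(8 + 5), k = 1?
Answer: 9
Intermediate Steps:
u = -26 (u = -2*13 = -26)
(k - 9*2) - u = (1 - 9*2) - 1*(-26) = (1 - 18) + 26 = -17 + 26 = 9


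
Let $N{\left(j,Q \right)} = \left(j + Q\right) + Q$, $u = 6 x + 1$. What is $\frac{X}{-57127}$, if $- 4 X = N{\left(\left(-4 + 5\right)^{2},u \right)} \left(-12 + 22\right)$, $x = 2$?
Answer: $\frac{135}{114254} \approx 0.0011816$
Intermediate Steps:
$u = 13$ ($u = 6 \cdot 2 + 1 = 12 + 1 = 13$)
$N{\left(j,Q \right)} = j + 2 Q$ ($N{\left(j,Q \right)} = \left(Q + j\right) + Q = j + 2 Q$)
$X = - \frac{135}{2}$ ($X = - \frac{\left(\left(-4 + 5\right)^{2} + 2 \cdot 13\right) \left(-12 + 22\right)}{4} = - \frac{\left(1^{2} + 26\right) 10}{4} = - \frac{\left(1 + 26\right) 10}{4} = - \frac{27 \cdot 10}{4} = \left(- \frac{1}{4}\right) 270 = - \frac{135}{2} \approx -67.5$)
$\frac{X}{-57127} = - \frac{135}{2 \left(-57127\right)} = \left(- \frac{135}{2}\right) \left(- \frac{1}{57127}\right) = \frac{135}{114254}$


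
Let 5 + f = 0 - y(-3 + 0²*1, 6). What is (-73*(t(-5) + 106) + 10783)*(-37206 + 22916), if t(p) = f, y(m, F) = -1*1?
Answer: -47685730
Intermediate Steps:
y(m, F) = -1
f = -4 (f = -5 + (0 - 1*(-1)) = -5 + (0 + 1) = -5 + 1 = -4)
t(p) = -4
(-73*(t(-5) + 106) + 10783)*(-37206 + 22916) = (-73*(-4 + 106) + 10783)*(-37206 + 22916) = (-73*102 + 10783)*(-14290) = (-7446 + 10783)*(-14290) = 3337*(-14290) = -47685730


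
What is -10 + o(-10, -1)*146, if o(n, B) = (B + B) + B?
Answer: -448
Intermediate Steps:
o(n, B) = 3*B (o(n, B) = 2*B + B = 3*B)
-10 + o(-10, -1)*146 = -10 + (3*(-1))*146 = -10 - 3*146 = -10 - 438 = -448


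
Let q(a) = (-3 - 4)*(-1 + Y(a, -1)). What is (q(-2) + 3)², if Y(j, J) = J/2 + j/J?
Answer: ¼ ≈ 0.25000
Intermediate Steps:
Y(j, J) = J/2 + j/J (Y(j, J) = J*(½) + j/J = J/2 + j/J)
q(a) = 21/2 + 7*a (q(a) = (-3 - 4)*(-1 + ((½)*(-1) + a/(-1))) = -7*(-1 + (-½ + a*(-1))) = -7*(-1 + (-½ - a)) = -7*(-3/2 - a) = 21/2 + 7*a)
(q(-2) + 3)² = ((21/2 + 7*(-2)) + 3)² = ((21/2 - 14) + 3)² = (-7/2 + 3)² = (-½)² = ¼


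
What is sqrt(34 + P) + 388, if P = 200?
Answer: 388 + 3*sqrt(26) ≈ 403.30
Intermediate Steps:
sqrt(34 + P) + 388 = sqrt(34 + 200) + 388 = sqrt(234) + 388 = 3*sqrt(26) + 388 = 388 + 3*sqrt(26)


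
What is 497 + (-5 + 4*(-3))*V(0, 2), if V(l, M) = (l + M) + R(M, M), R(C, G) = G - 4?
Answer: 497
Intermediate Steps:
R(C, G) = -4 + G
V(l, M) = -4 + l + 2*M (V(l, M) = (l + M) + (-4 + M) = (M + l) + (-4 + M) = -4 + l + 2*M)
497 + (-5 + 4*(-3))*V(0, 2) = 497 + (-5 + 4*(-3))*(-4 + 0 + 2*2) = 497 + (-5 - 12)*(-4 + 0 + 4) = 497 - 17*0 = 497 + 0 = 497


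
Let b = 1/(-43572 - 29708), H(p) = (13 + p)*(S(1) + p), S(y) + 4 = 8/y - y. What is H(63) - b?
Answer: 367572481/73280 ≈ 5016.0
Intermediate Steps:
S(y) = -4 - y + 8/y (S(y) = -4 + (8/y - y) = -4 + (-y + 8/y) = -4 - y + 8/y)
H(p) = (3 + p)*(13 + p) (H(p) = (13 + p)*((-4 - 1*1 + 8/1) + p) = (13 + p)*((-4 - 1 + 8*1) + p) = (13 + p)*((-4 - 1 + 8) + p) = (13 + p)*(3 + p) = (3 + p)*(13 + p))
b = -1/73280 (b = 1/(-73280) = -1/73280 ≈ -1.3646e-5)
H(63) - b = (39 + 63**2 + 16*63) - 1*(-1/73280) = (39 + 3969 + 1008) + 1/73280 = 5016 + 1/73280 = 367572481/73280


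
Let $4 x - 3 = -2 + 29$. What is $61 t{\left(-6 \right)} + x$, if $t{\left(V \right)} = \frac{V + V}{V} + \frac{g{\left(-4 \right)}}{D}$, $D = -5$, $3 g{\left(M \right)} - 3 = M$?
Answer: $\frac{4007}{30} \approx 133.57$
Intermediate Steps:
$g{\left(M \right)} = 1 + \frac{M}{3}$
$t{\left(V \right)} = \frac{31}{15}$ ($t{\left(V \right)} = \frac{V + V}{V} + \frac{1 + \frac{1}{3} \left(-4\right)}{-5} = \frac{2 V}{V} + \left(1 - \frac{4}{3}\right) \left(- \frac{1}{5}\right) = 2 - - \frac{1}{15} = 2 + \frac{1}{15} = \frac{31}{15}$)
$x = \frac{15}{2}$ ($x = \frac{3}{4} + \frac{-2 + 29}{4} = \frac{3}{4} + \frac{1}{4} \cdot 27 = \frac{3}{4} + \frac{27}{4} = \frac{15}{2} \approx 7.5$)
$61 t{\left(-6 \right)} + x = 61 \cdot \frac{31}{15} + \frac{15}{2} = \frac{1891}{15} + \frac{15}{2} = \frac{4007}{30}$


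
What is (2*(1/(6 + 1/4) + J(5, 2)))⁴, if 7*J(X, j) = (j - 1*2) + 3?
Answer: 1800814096/937890625 ≈ 1.9201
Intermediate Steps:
J(X, j) = ⅐ + j/7 (J(X, j) = ((j - 1*2) + 3)/7 = ((j - 2) + 3)/7 = ((-2 + j) + 3)/7 = (1 + j)/7 = ⅐ + j/7)
(2*(1/(6 + 1/4) + J(5, 2)))⁴ = (2*(1/(6 + 1/4) + (⅐ + (⅐)*2)))⁴ = (2*(1/(6 + ¼) + (⅐ + 2/7)))⁴ = (2*(1/(25/4) + 3/7))⁴ = (2*(4/25 + 3/7))⁴ = (2*(103/175))⁴ = (206/175)⁴ = 1800814096/937890625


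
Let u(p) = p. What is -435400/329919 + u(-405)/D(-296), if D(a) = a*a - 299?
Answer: -38151438995/28807537323 ≈ -1.3244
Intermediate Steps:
D(a) = -299 + a² (D(a) = a² - 299 = -299 + a²)
-435400/329919 + u(-405)/D(-296) = -435400/329919 - 405/(-299 + (-296)²) = -435400*1/329919 - 405/(-299 + 87616) = -435400/329919 - 405/87317 = -38151438995/28807537323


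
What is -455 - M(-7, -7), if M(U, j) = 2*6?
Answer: -467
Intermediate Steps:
M(U, j) = 12
-455 - M(-7, -7) = -455 - 1*12 = -455 - 12 = -467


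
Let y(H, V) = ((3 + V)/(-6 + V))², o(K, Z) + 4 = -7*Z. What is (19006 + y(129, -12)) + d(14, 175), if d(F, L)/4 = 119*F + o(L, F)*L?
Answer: -182919/4 ≈ -45730.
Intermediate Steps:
o(K, Z) = -4 - 7*Z
d(F, L) = 476*F + 4*L*(-4 - 7*F) (d(F, L) = 4*(119*F + (-4 - 7*F)*L) = 4*(119*F + L*(-4 - 7*F)) = 476*F + 4*L*(-4 - 7*F))
y(H, V) = (3 + V)²/(-6 + V)² (y(H, V) = ((3 + V)/(-6 + V))² = (3 + V)²/(-6 + V)²)
(19006 + y(129, -12)) + d(14, 175) = (19006 + (3 - 12)²/(-6 - 12)²) + (476*14 - 4*175*(4 + 7*14)) = (19006 + (-9)²/(-18)²) + (6664 - 4*175*(4 + 98)) = (19006 + (1/324)*81) + (6664 - 4*175*102) = (19006 + ¼) + (6664 - 71400) = 76025/4 - 64736 = -182919/4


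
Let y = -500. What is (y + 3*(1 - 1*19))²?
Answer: 306916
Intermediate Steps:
(y + 3*(1 - 1*19))² = (-500 + 3*(1 - 1*19))² = (-500 + 3*(1 - 19))² = (-500 + 3*(-18))² = (-500 - 54)² = (-554)² = 306916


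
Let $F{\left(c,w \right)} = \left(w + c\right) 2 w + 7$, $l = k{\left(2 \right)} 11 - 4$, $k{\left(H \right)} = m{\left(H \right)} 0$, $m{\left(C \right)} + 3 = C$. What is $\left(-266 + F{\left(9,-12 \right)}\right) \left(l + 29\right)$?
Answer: $-4675$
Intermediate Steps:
$m{\left(C \right)} = -3 + C$
$k{\left(H \right)} = 0$ ($k{\left(H \right)} = \left(-3 + H\right) 0 = 0$)
$l = -4$ ($l = 0 \cdot 11 - 4 = 0 - 4 = -4$)
$F{\left(c,w \right)} = 7 + w \left(2 c + 2 w\right)$ ($F{\left(c,w \right)} = \left(c + w\right) 2 w + 7 = \left(2 c + 2 w\right) w + 7 = w \left(2 c + 2 w\right) + 7 = 7 + w \left(2 c + 2 w\right)$)
$\left(-266 + F{\left(9,-12 \right)}\right) \left(l + 29\right) = \left(-266 + \left(7 + 2 \left(-12\right)^{2} + 2 \cdot 9 \left(-12\right)\right)\right) \left(-4 + 29\right) = \left(-266 + \left(7 + 2 \cdot 144 - 216\right)\right) 25 = \left(-266 + \left(7 + 288 - 216\right)\right) 25 = \left(-266 + 79\right) 25 = \left(-187\right) 25 = -4675$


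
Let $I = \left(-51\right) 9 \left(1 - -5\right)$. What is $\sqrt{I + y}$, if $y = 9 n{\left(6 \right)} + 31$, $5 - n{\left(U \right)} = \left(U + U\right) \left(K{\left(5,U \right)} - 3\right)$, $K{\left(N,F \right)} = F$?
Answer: $i \sqrt{3002} \approx 54.791 i$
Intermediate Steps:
$n{\left(U \right)} = 5 - 2 U \left(-3 + U\right)$ ($n{\left(U \right)} = 5 - \left(U + U\right) \left(U - 3\right) = 5 - 2 U \left(-3 + U\right)$)
$y = -248$ ($y = 9 \left(5 - 2 \cdot 6^{2} + 6 \cdot 6\right) + 31 = 9 \left(5 - 72 + 36\right) + 31 = 9 \left(-31\right) + 31 = -279 + 31 = -248$)
$I = -2754$ ($I = - 459 \left(1 + 5\right) = \left(-459\right) 6 = -2754$)
$\sqrt{I + y} = \sqrt{-2754 - 248} = \sqrt{-3002} = i \sqrt{3002}$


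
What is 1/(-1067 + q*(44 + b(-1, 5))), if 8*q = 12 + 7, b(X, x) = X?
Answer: -8/7719 ≈ -0.0010364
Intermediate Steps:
q = 19/8 (q = (12 + 7)/8 = (1/8)*19 = 19/8 ≈ 2.3750)
1/(-1067 + q*(44 + b(-1, 5))) = 1/(-1067 + 19*(44 - 1)/8) = 1/(-1067 + (19/8)*43) = 1/(-1067 + 817/8) = 1/(-7719/8) = -8/7719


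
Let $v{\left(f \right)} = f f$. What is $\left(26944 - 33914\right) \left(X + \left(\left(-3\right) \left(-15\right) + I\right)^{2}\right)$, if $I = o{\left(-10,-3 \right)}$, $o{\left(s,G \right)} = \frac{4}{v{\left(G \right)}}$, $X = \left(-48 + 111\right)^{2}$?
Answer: $- \frac{3406726900}{81} \approx -4.2058 \cdot 10^{7}$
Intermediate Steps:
$v{\left(f \right)} = f^{2}$
$X = 3969$ ($X = 63^{2} = 3969$)
$o{\left(s,G \right)} = \frac{4}{G^{2}}$
$I = \frac{4}{9} \approx 0.44444$
$\left(26944 - 33914\right) \left(X + \left(\left(-3\right) \left(-15\right) + I\right)^{2}\right) = \left(26944 - 33914\right) \left(3969 + \left(\left(-3\right) \left(-15\right) + \frac{4}{9}\right)^{2}\right) = - 6970 \left(3969 + \left(45 + \frac{4}{9}\right)^{2}\right) = - 6970 \left(3969 + \left(\frac{409}{9}\right)^{2}\right) = - 6970 \left(3969 + \frac{167281}{81}\right) = \left(-6970\right) \frac{488770}{81} = - \frac{3406726900}{81}$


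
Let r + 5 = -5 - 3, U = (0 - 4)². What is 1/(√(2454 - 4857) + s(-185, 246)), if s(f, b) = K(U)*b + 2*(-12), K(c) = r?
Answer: -358/1153743 - I*√267/3461229 ≈ -0.00031029 - 4.7209e-6*I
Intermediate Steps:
U = 16 (U = (-4)² = 16)
r = -13 (r = -5 + (-5 - 3) = -5 - 8 = -13)
K(c) = -13
s(f, b) = -24 - 13*b (s(f, b) = -13*b + 2*(-12) = -13*b - 24 = -24 - 13*b)
1/(√(2454 - 4857) + s(-185, 246)) = 1/(√(2454 - 4857) + (-24 - 13*246)) = 1/(√(-2403) + (-24 - 3198)) = 1/(3*I*√267 - 3222) = 1/(-3222 + 3*I*√267)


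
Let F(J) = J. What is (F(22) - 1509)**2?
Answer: 2211169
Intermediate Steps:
(F(22) - 1509)**2 = (22 - 1509)**2 = (-1487)**2 = 2211169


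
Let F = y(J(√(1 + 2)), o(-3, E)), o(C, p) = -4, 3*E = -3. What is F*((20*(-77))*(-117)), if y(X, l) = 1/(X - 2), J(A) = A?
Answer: -360360 - 180180*√3 ≈ -6.7244e+5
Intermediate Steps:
E = -1 (E = (⅓)*(-3) = -1)
y(X, l) = 1/(-2 + X)
F = 1/(-2 + √3) (F = 1/(-2 + √(1 + 2)) = 1/(-2 + √3) ≈ -3.7321)
F*((20*(-77))*(-117)) = (-2 - √3)*((20*(-77))*(-117)) = (-2 - √3)*(-1540*(-117)) = (-2 - √3)*180180 = -360360 - 180180*√3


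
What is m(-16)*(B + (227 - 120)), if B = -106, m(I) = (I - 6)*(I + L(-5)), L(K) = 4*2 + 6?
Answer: 44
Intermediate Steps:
L(K) = 14 (L(K) = 8 + 6 = 14)
m(I) = (-6 + I)*(14 + I) (m(I) = (I - 6)*(I + 14) = (-6 + I)*(14 + I))
m(-16)*(B + (227 - 120)) = (-84 + (-16)² + 8*(-16))*(-106 + (227 - 120)) = (-84 + 256 - 128)*(-106 + 107) = 44*1 = 44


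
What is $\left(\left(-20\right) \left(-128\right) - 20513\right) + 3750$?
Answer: $-14203$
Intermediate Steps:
$\left(\left(-20\right) \left(-128\right) - 20513\right) + 3750 = \left(2560 - 20513\right) + 3750 = -17953 + 3750 = -14203$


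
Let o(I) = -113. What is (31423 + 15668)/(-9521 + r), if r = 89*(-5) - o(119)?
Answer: -47091/9853 ≈ -4.7794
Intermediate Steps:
r = -332 (r = 89*(-5) - 1*(-113) = -445 + 113 = -332)
(31423 + 15668)/(-9521 + r) = (31423 + 15668)/(-9521 - 332) = 47091/(-9853) = 47091*(-1/9853) = -47091/9853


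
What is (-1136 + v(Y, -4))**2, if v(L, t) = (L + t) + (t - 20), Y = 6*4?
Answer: 1299600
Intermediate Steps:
Y = 24
v(L, t) = -20 + L + 2*t (v(L, t) = (L + t) + (-20 + t) = -20 + L + 2*t)
(-1136 + v(Y, -4))**2 = (-1136 + (-20 + 24 + 2*(-4)))**2 = (-1136 + (-20 + 24 - 8))**2 = (-1136 - 4)**2 = (-1140)**2 = 1299600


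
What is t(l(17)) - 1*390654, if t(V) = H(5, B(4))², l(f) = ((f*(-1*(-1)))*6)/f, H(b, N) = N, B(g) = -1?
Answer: -390653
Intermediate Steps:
l(f) = 6 (l(f) = ((f*1)*6)/f = (f*6)/f = (6*f)/f = 6)
t(V) = 1 (t(V) = (-1)² = 1)
t(l(17)) - 1*390654 = 1 - 1*390654 = 1 - 390654 = -390653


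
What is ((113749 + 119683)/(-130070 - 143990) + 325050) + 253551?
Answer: 39642789157/68515 ≈ 5.7860e+5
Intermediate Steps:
((113749 + 119683)/(-130070 - 143990) + 325050) + 253551 = (233432/(-274060) + 325050) + 253551 = (233432*(-1/274060) + 325050) + 253551 = (-58358/68515 + 325050) + 253551 = 22270742392/68515 + 253551 = 39642789157/68515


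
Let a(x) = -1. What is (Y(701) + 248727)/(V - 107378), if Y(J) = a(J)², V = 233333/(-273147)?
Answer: -67939307016/29330211899 ≈ -2.3164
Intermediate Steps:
V = -233333/273147 (V = 233333*(-1/273147) = -233333/273147 ≈ -0.85424)
Y(J) = 1 (Y(J) = (-1)² = 1)
(Y(701) + 248727)/(V - 107378) = (1 + 248727)/(-233333/273147 - 107378) = 248728/(-29330211899/273147) = 248728*(-273147/29330211899) = -67939307016/29330211899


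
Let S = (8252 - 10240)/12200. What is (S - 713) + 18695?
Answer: 54844603/3050 ≈ 17982.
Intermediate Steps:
S = -497/3050 (S = -1988*1/12200 = -497/3050 ≈ -0.16295)
(S - 713) + 18695 = (-497/3050 - 713) + 18695 = -2175147/3050 + 18695 = 54844603/3050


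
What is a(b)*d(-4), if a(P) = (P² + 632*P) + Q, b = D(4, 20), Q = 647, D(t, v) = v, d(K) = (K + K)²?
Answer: 875968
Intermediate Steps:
d(K) = 4*K² (d(K) = (2*K)² = 4*K²)
b = 20
a(P) = 647 + P² + 632*P (a(P) = (P² + 632*P) + 647 = 647 + P² + 632*P)
a(b)*d(-4) = (647 + 20² + 632*20)*(4*(-4)²) = (647 + 400 + 12640)*(4*16) = 13687*64 = 875968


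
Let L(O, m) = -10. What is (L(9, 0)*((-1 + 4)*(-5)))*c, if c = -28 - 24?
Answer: -7800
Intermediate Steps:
c = -52
(L(9, 0)*((-1 + 4)*(-5)))*c = -10*(-1 + 4)*(-5)*(-52) = -30*(-5)*(-52) = -10*(-15)*(-52) = 150*(-52) = -7800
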